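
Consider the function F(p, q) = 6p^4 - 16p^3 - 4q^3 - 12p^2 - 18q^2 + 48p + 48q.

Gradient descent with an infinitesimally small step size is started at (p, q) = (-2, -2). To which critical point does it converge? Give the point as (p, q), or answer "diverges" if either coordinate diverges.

(-1, -4)

F is separable, so gradient descent decouples: p follows -∂F/∂p, q follows -∂F/∂q.
∂F/∂p = 24(p - 2)(p - 1)(p + 1); at p=-2 this is -288, so p increases.
∂F/∂q = -12(q - 1)(q + 4); at q=-2 this is 72, so q decreases.
p converges to its nearest critical value -1 (a local min of the p-part); q converges to -4. The iterate converges to (-1, -4).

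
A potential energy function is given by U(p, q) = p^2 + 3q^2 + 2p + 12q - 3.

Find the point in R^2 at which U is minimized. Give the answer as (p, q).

(-1, -2)

U(p,q) separates as A(p) + B(q) − 3, so its minimum is min A + min B − 3.
A'(p) = 2p + 2 vanishes at p ∈ {-1}; B'(q) = 6q + 12 vanishes at q ∈ {-2}.
Local minima of A (where A''>0): A(-1)=-1. Local minima of B: B(-2)=-12.
So the global minimum of U is A(-1) + B(-2) − 3 = -1 − 12 − 3 = -16, attained at (-1, -2).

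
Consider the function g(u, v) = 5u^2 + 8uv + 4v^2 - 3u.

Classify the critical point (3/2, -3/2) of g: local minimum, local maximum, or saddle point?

local minimum

The Hessian of g is constant: H = [[10, 8], [8, 8]].
det(H) = 10·8 − 8² = 16.
det(H) > 0 and tr(H) = 18 > 0, so H is positive definite and the point is a local minimum.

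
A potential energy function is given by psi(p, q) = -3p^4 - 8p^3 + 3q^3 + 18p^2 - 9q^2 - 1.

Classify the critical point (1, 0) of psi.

local maximum

The mixed partial ∂²psi/∂p∂q is 0, so the Hessian at any point is diag(psi_pp, psi_qq) = diag(12(-3p^2 - 4p + 3), 18(q - 1)).
At (1, 0): H = diag(-48, -18).
Both eigenvalues are negative, so H is negative definite: a local maximum.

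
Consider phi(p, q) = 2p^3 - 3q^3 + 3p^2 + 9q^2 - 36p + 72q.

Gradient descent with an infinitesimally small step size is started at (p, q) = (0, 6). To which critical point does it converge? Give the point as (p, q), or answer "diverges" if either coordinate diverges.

phi is separable, so gradient descent decouples: p follows -∂phi/∂p, q follows -∂phi/∂q.
∂phi/∂p = 6(p - 2)(p + 3); at p=0 this is -36, so p increases.
∂phi/∂q = -9(q - 4)(q + 2); at q=6 this is -144, so q increases.
The q-coordinate has no critical point in that direction and runs off to infinity.

diverges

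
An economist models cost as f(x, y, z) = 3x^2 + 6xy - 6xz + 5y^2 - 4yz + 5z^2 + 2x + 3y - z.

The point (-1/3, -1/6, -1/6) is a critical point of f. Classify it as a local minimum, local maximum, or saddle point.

local minimum

The Hessian is constant: H = [[6, 6, -6], [6, 10, -4], [-6, -4, 10]].
Leading principal minors: Δ₁ = 6, Δ₂ = 24, Δ₃ = 72.
All leading minors are positive, so H is positive definite: a local minimum.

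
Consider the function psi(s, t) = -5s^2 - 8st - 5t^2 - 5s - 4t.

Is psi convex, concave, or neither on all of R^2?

concave

psi is quadratic, so its Hessian is the constant matrix H = [[-10, -8], [-8, -10]].
det(H) = 36, tr(H) = -20.
det(H) > 0 and tr(H) < 0, so H is negative definite everywhere: concave.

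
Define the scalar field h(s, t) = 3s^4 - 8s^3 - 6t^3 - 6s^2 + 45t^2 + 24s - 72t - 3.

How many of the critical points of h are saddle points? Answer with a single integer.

3

h separates as a function of s plus a function of t, so ∇h=0 decouples.
∂h/∂s = 12(s - 2)(s - 1)(s + 1) = 0 at s ∈ {-1, 1, 2}; ∂h/∂t = -18(t - 4)(t - 1) = 0 at t ∈ {1, 4}.
The Hessian is diagonal: diag(h_ss, h_tt). Second derivatives: h_ss(-1)=72, h_ss(1)=-24, h_ss(2)=36; h_tt(1)=54, h_tt(4)=-54.
Saddle points occur where the two diagonal entries have opposite signs: (-1, 4), (1, 1), (2, 4). Count: 3.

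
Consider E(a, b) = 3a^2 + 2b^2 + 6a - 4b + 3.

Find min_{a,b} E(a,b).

E(a,b) separates as P(a) + Q(b) + 3, so its minimum is min P + min Q + 3.
P'(a) = 6a + 6 vanishes at a ∈ {-1}; Q'(b) = 4b - 4 vanishes at b ∈ {1}.
Local minima of P (where P''>0): P(-1)=-3. Local minima of Q: Q(1)=-2.
So the global minimum of E is P(-1) + Q(1) + 3 = -3 − 2 + 3 = -2, attained at (-1, 1).

-2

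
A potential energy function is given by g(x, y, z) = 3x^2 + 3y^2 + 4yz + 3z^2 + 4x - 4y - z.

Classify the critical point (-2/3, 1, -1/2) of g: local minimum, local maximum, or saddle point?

local minimum

The Hessian is constant: H = [[6, 0, 0], [0, 6, 4], [0, 4, 6]].
Leading principal minors: Δ₁ = 6, Δ₂ = 36, Δ₃ = 120.
All leading minors are positive, so H is positive definite: a local minimum.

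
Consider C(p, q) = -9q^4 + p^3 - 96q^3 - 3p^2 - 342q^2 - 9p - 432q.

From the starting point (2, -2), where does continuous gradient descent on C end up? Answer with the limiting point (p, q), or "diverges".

(3, -3)

C is separable, so gradient descent decouples: p follows -∂C/∂p, q follows -∂C/∂q.
∂C/∂p = 3(p - 3)(p + 1); at p=2 this is -9, so p increases.
∂C/∂q = -36(q + 1)(q + 3)(q + 4); at q=-2 this is 72, so q decreases.
p converges to its nearest critical value 3 (a local min of the p-part); q converges to -3. The iterate converges to (3, -3).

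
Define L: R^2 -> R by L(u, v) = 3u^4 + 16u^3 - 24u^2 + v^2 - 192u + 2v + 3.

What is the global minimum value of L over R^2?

L(u,v) separates as P(u) + Q(v) + 3, so its minimum is min P + min Q + 3.
P'(u) = 12(u - 2)(u + 2)(u + 4) vanishes at u ∈ {-4, -2, 2}; Q'(v) = 2v + 2 vanishes at v ∈ {-1}.
Local minima of P (where P''>0): P(-4)=128, P(2)=-304. Local minima of Q: Q(-1)=-1.
So the global minimum of L is P(2) + Q(-1) + 3 = -304 − 1 + 3 = -302, attained at (2, -1).

-302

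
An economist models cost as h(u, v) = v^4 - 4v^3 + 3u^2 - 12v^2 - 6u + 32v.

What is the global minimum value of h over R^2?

-67

h(u,v) separates as P(u) + Q(v), so its minimum is min P + min Q.
P'(u) = 6u - 6 vanishes at u ∈ {1}; Q'(v) = 4(v - 4)(v - 1)(v + 2) vanishes at v ∈ {-2, 1, 4}.
Local minima of P (where P''>0): P(1)=-3. Local minima of Q: Q(-2)=-64, Q(4)=-64.
So the global minimum of h is P(1) + Q(-2) = -3 − 64 = -67, attained at (1, -2).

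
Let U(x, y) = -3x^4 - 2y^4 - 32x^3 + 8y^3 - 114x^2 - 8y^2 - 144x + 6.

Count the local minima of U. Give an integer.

U separates as a function of x plus a function of y, so ∇U=0 decouples.
∂U/∂x = -12(x + 1)(x + 3)(x + 4) = 0 at x ∈ {-4, -3, -1}; ∂U/∂y = -8y(y - 2)(y - 1) = 0 at y ∈ {0, 1, 2}.
The Hessian is diagonal: diag(U_xx, U_yy). Second derivatives: U_xx(-4)=-36, U_xx(-3)=24, U_xx(-1)=-72; U_yy(0)=-16, U_yy(1)=8, U_yy(2)=-16.
Local minima occur where both diagonal entries positive: (-3, 1). Count: 1.

1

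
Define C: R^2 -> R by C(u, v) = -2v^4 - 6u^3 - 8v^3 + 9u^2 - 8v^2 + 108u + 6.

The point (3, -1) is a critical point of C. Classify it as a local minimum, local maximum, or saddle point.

The mixed partial ∂²C/∂u∂v is 0, so the Hessian at any point is diag(C_uu, C_vv) = diag(18(-2u + 1), -8(3v^2 + 6v + 2)).
At (3, -1): H = diag(-90, 8).
The eigenvalues have opposite signs, so H is indefinite: a saddle point.

saddle point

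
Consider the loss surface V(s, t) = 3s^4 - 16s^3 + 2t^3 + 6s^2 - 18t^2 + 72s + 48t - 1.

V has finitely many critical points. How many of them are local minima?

V separates as a function of s plus a function of t, so ∇V=0 decouples.
∂V/∂s = 12(s - 3)(s - 2)(s + 1) = 0 at s ∈ {-1, 2, 3}; ∂V/∂t = 6(t - 4)(t - 2) = 0 at t ∈ {2, 4}.
The Hessian is diagonal: diag(V_ss, V_tt). Second derivatives: V_ss(-1)=144, V_ss(2)=-36, V_ss(3)=48; V_tt(2)=-12, V_tt(4)=12.
Local minima occur where both diagonal entries positive: (-1, 4), (3, 4). Count: 2.

2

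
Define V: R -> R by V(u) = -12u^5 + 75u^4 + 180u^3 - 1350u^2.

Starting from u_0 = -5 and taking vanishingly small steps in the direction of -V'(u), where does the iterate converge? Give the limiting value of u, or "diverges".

V'(u) = -60u(u - 5)(u - 3)(u + 3), so V'(-5) = -48000.
Gradient descent moves in the -V' direction, i.e. u is increasing.
The nearest critical point in that direction is u = -3, where V'' = 8640 > 0 (a local minimum). The iterate converges there.

-3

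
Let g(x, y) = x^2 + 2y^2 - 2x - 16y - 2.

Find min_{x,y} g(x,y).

g(x,y) separates as P(x) + Q(y) − 2, so its minimum is min P + min Q − 2.
P'(x) = 2x - 2 vanishes at x ∈ {1}; Q'(y) = 4y - 16 vanishes at y ∈ {4}.
Local minima of P (where P''>0): P(1)=-1. Local minima of Q: Q(4)=-32.
So the global minimum of g is P(1) + Q(4) − 2 = -1 − 32 − 2 = -35, attained at (1, 4).

-35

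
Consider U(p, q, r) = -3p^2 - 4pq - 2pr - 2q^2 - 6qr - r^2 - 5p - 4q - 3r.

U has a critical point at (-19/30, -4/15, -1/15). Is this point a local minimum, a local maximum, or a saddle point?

The Hessian is constant: H = [[-6, -4, -2], [-4, -4, -6], [-2, -6, -2]].
Leading principal minors: Δ₁ = -6, Δ₂ = 8, Δ₃ = 120.
The minors fit neither the all-positive nor the alternating-sign pattern, so H is indefinite: a saddle point.

saddle point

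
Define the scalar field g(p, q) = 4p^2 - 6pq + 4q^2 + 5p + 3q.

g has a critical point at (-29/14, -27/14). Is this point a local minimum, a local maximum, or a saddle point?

local minimum

The Hessian of g is constant: H = [[8, -6], [-6, 8]].
det(H) = 8·8 − (-6)² = 28.
det(H) > 0 and tr(H) = 16 > 0, so H is positive definite and the point is a local minimum.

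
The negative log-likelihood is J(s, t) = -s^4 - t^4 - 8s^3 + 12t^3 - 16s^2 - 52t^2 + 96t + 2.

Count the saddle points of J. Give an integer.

4

J separates as a function of s plus a function of t, so ∇J=0 decouples.
∂J/∂s = -4s(s + 2)(s + 4) = 0 at s ∈ {-4, -2, 0}; ∂J/∂t = -4(t - 4)(t - 3)(t - 2) = 0 at t ∈ {2, 3, 4}.
The Hessian is diagonal: diag(J_ss, J_tt). Second derivatives: J_ss(-4)=-32, J_ss(-2)=16, J_ss(0)=-32; J_tt(2)=-8, J_tt(3)=4, J_tt(4)=-8.
Saddle points occur where the two diagonal entries have opposite signs: (-4, 3), (-2, 2), (-2, 4), (0, 3). Count: 4.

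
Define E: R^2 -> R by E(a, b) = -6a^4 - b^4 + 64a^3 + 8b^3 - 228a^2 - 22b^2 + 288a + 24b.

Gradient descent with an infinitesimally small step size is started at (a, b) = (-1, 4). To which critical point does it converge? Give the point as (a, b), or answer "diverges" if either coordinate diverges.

diverges

E is separable, so gradient descent decouples: a follows -∂E/∂a, b follows -∂E/∂b.
∂E/∂a = -24(a - 4)(a - 3)(a - 1); at a=-1 this is 960, so a decreases.
∂E/∂b = -4(b - 3)(b - 2)(b - 1); at b=4 this is -24, so b increases.
The a-coordinate has no critical point in that direction and runs off to infinity.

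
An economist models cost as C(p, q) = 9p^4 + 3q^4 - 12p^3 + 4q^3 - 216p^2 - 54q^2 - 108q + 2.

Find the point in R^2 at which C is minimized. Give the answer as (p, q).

C(p,q) separates as A(p) + B(q) + 2, so its minimum is min A + min B + 2.
A'(p) = 36p(p - 4)(p + 3) vanishes at p ∈ {-3, 0, 4}; B'(q) = 12(q - 3)(q + 1)(q + 3) vanishes at q ∈ {-3, -1, 3}.
Local minima of A (where A''>0): A(-3)=-891, A(4)=-1920. Local minima of B: B(-3)=-27, B(3)=-459.
So the global minimum of C is A(4) + B(3) + 2 = -1920 − 459 + 2 = -2377, attained at (4, 3).

(4, 3)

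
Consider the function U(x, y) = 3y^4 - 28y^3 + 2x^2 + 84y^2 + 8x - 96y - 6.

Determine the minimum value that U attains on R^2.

-78

U(x,y) separates as P(x) + Q(y) − 6, so its minimum is min P + min Q − 6.
P'(x) = 4x + 8 vanishes at x ∈ {-2}; Q'(y) = 12(y - 4)(y - 2)(y - 1) vanishes at y ∈ {1, 2, 4}.
Local minima of P (where P''>0): P(-2)=-8. Local minima of Q: Q(1)=-37, Q(4)=-64.
So the global minimum of U is P(-2) + Q(4) − 6 = -8 − 64 − 6 = -78, attained at (-2, 4).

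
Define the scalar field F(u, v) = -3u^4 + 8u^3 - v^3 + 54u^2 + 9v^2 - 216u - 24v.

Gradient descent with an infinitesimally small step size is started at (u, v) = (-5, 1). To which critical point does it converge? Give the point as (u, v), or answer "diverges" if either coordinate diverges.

diverges

F is separable, so gradient descent decouples: u follows -∂F/∂u, v follows -∂F/∂v.
∂F/∂u = -12(u - 3)(u - 2)(u + 3); at u=-5 this is 1344, so u decreases.
∂F/∂v = -3(v - 4)(v - 2); at v=1 this is -9, so v increases.
The u-coordinate has no critical point in that direction and runs off to infinity.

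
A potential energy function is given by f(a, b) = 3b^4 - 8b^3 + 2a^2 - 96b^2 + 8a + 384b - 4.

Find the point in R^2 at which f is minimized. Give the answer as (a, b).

(-2, -4)

f(a,b) separates as P(a) + Q(b) − 4, so its minimum is min P + min Q − 4.
P'(a) = 4a + 8 vanishes at a ∈ {-2}; Q'(b) = 12(b - 4)(b - 2)(b + 4) vanishes at b ∈ {-4, 2, 4}.
Local minima of P (where P''>0): P(-2)=-8. Local minima of Q: Q(-4)=-1792, Q(4)=256.
So the global minimum of f is P(-2) + Q(-4) − 4 = -8 − 1792 − 4 = -1804, attained at (-2, -4).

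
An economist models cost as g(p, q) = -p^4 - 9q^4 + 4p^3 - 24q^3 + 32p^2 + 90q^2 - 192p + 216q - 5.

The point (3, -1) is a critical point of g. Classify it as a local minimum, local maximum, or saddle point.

local minimum

The mixed partial ∂²g/∂p∂q is 0, so the Hessian at any point is diag(g_pp, g_qq) = diag(4(-3p^2 + 6p + 16), 36(-3q^2 - 4q + 5)).
At (3, -1): H = diag(28, 216).
Both eigenvalues are positive, so H is positive definite: a local minimum.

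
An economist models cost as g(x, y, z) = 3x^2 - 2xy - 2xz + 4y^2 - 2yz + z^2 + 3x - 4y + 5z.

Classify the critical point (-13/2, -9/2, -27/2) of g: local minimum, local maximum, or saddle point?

The Hessian is constant: H = [[6, -2, -2], [-2, 8, -2], [-2, -2, 2]].
Leading principal minors: Δ₁ = 6, Δ₂ = 44, Δ₃ = 16.
All leading minors are positive, so H is positive definite: a local minimum.

local minimum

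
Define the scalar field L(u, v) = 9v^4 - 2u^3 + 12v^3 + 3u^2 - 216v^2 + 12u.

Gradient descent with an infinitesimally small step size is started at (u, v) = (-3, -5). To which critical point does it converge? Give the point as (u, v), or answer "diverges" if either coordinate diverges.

L is separable, so gradient descent decouples: u follows -∂L/∂u, v follows -∂L/∂v.
∂L/∂u = -6(u - 2)(u + 1); at u=-3 this is -60, so u increases.
∂L/∂v = 36v(v - 3)(v + 4); at v=-5 this is -1440, so v increases.
u converges to its nearest critical value -1 (a local min of the u-part); v converges to -4. The iterate converges to (-1, -4).

(-1, -4)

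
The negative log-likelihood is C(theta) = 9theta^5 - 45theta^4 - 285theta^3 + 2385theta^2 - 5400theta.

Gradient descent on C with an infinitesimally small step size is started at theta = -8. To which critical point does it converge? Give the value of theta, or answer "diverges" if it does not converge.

diverges

C'(theta) = 45(theta - 4)(theta - 3)(theta - 2)(theta + 5), so C'(-8) = 178200.
Gradient descent moves in the -C' direction, i.e. theta is decreasing.
There is no critical point below theta=-8, and C' keeps the same sign, so the iterate runs off to −∞.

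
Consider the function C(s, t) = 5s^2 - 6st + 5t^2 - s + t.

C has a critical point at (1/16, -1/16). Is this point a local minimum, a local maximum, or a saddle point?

The Hessian of C is constant: H = [[10, -6], [-6, 10]].
det(H) = 10·10 − (-6)² = 64.
det(H) > 0 and tr(H) = 20 > 0, so H is positive definite and the point is a local minimum.

local minimum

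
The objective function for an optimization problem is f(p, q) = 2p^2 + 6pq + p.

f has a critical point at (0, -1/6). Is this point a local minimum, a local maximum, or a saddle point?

The Hessian of f is constant: H = [[4, 6], [6, 0]].
det(H) = 4·0 − 6² = -36.
Since det(H) < 0, H is indefinite and the critical point is a saddle point.

saddle point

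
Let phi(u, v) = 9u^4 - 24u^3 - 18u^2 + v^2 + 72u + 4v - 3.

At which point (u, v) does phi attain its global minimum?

phi(u,v) separates as P(u) + Q(v) − 3, so its minimum is min P + min Q − 3.
P'(u) = 36(u - 2)(u - 1)(u + 1) vanishes at u ∈ {-1, 1, 2}; Q'(v) = 2v + 4 vanishes at v ∈ {-2}.
Local minima of P (where P''>0): P(-1)=-57, P(2)=24. Local minima of Q: Q(-2)=-4.
So the global minimum of phi is P(-1) + Q(-2) − 3 = -57 − 4 − 3 = -64, attained at (-1, -2).

(-1, -2)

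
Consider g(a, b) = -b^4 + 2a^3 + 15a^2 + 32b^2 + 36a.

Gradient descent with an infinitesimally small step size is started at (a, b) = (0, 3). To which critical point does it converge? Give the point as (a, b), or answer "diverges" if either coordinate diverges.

(-2, 0)

g is separable, so gradient descent decouples: a follows -∂g/∂a, b follows -∂g/∂b.
∂g/∂a = 6(a + 2)(a + 3); at a=0 this is 36, so a decreases.
∂g/∂b = -4b(b - 4)(b + 4); at b=3 this is 84, so b decreases.
a converges to its nearest critical value -2 (a local min of the a-part); b converges to 0. The iterate converges to (-2, 0).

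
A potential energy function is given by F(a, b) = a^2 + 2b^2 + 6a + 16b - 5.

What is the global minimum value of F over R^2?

-46

F(a,b) separates as P(a) + Q(b) − 5, so its minimum is min P + min Q − 5.
P'(a) = 2a + 6 vanishes at a ∈ {-3}; Q'(b) = 4b + 16 vanishes at b ∈ {-4}.
Local minima of P (where P''>0): P(-3)=-9. Local minima of Q: Q(-4)=-32.
So the global minimum of F is P(-3) + Q(-4) − 5 = -9 − 32 − 5 = -46, attained at (-3, -4).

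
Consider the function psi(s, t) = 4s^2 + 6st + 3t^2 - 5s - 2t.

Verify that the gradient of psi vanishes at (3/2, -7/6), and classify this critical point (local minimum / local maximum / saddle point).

local minimum

∇psi = (8s + 6t - 5, 6s + 6t - 2); substituting (3/2, -7/6) gives ∇psi = (0, 0), so (3/2, -7/6) is indeed a critical point.
The Hessian of psi is constant: H = [[8, 6], [6, 6]].
det(H) = 8·6 − 6² = 12.
det(H) > 0 and tr(H) = 14 > 0, so H is positive definite and the point is a local minimum.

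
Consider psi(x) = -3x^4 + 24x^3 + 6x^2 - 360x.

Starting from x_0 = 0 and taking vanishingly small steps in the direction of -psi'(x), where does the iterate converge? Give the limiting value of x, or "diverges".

3

psi'(x) = -12(x - 5)(x - 3)(x + 2), so psi'(0) = -360.
Gradient descent moves in the -psi' direction, i.e. x is increasing.
The nearest critical point in that direction is x = 3, where psi'' = 120 > 0 (a local minimum). The iterate converges there.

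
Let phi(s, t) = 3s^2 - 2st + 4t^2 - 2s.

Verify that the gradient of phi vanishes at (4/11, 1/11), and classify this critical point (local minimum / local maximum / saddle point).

local minimum

∇phi = (6s - 2t - 2, -2s + 8t); substituting (4/11, 1/11) gives ∇phi = (0, 0), so (4/11, 1/11) is indeed a critical point.
The Hessian of phi is constant: H = [[6, -2], [-2, 8]].
det(H) = 6·8 − (-2)² = 44.
det(H) > 0 and tr(H) = 14 > 0, so H is positive definite and the point is a local minimum.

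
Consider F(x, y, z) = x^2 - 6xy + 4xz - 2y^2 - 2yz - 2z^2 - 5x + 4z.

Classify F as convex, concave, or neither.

F is quadratic, so its Hessian is the constant matrix H = [[2, -6, 4], [-6, -4, -2], [4, -2, -4]].
Leading principal minors: 2, -44, 328.
Neither pattern holds ⇒ H is indefinite ⇒ neither convex nor concave.

neither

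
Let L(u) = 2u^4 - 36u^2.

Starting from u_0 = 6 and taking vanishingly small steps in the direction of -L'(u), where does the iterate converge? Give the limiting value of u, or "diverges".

3

L'(u) = 8u(u - 3)(u + 3), so L'(6) = 1296.
Gradient descent moves in the -L' direction, i.e. u is decreasing.
The nearest critical point in that direction is u = 3, where L'' = 144 > 0 (a local minimum). The iterate converges there.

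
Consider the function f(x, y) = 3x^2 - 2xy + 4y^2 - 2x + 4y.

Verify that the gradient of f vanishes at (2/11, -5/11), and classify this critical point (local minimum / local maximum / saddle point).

∇f = (6x - 2y - 2, -2x + 8y + 4); substituting (2/11, -5/11) gives ∇f = (0, 0), so (2/11, -5/11) is indeed a critical point.
The Hessian of f is constant: H = [[6, -2], [-2, 8]].
det(H) = 6·8 − (-2)² = 44.
det(H) > 0 and tr(H) = 14 > 0, so H is positive definite and the point is a local minimum.

local minimum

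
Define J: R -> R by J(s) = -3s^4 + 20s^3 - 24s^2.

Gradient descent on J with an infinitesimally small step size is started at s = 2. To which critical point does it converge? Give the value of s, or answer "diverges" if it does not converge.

J'(s) = -12s(s - 4)(s - 1), so J'(2) = 48.
Gradient descent moves in the -J' direction, i.e. s is decreasing.
The nearest critical point in that direction is s = 1, where J'' = 36 > 0 (a local minimum). The iterate converges there.

1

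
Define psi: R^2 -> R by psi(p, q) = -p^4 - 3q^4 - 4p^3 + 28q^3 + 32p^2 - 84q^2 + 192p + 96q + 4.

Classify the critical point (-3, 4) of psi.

saddle point

The mixed partial ∂²psi/∂p∂q is 0, so the Hessian at any point is diag(psi_pp, psi_qq) = diag(4(-3p^2 - 6p + 16), 12(-3q^2 + 14q - 14)).
At (-3, 4): H = diag(28, -72).
The eigenvalues have opposite signs, so H is indefinite: a saddle point.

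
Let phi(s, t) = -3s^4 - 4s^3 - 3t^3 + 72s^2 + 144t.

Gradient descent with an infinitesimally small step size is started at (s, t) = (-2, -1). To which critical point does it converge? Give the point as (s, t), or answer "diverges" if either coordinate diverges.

phi is separable, so gradient descent decouples: s follows -∂phi/∂s, t follows -∂phi/∂t.
∂phi/∂s = -12s(s - 3)(s + 4); at s=-2 this is -240, so s increases.
∂phi/∂t = -9(t - 4)(t + 4); at t=-1 this is 135, so t decreases.
s converges to its nearest critical value 0 (a local min of the s-part); t converges to -4. The iterate converges to (0, -4).

(0, -4)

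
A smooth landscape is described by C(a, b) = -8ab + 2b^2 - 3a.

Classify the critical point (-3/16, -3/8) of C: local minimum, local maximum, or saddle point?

The Hessian of C is constant: H = [[0, -8], [-8, 4]].
det(H) = 0·4 − (-8)² = -64.
Since det(H) < 0, H is indefinite and the critical point is a saddle point.

saddle point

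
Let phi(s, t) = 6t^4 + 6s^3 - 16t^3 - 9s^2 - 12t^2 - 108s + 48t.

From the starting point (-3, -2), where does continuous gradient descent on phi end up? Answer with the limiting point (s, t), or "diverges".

phi is separable, so gradient descent decouples: s follows -∂phi/∂s, t follows -∂phi/∂t.
∂phi/∂s = 18(s - 3)(s + 2); at s=-3 this is 108, so s decreases.
∂phi/∂t = 24(t - 2)(t - 1)(t + 1); at t=-2 this is -288, so t increases.
The s-coordinate has no critical point in that direction and runs off to infinity.

diverges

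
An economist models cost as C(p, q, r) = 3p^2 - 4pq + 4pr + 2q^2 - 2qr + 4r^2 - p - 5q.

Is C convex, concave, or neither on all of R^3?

convex

C is quadratic, so its Hessian is the constant matrix H = [[6, -4, 4], [-4, 4, -2], [4, -2, 8]].
Leading principal minors: 6, 8, 40.
All positive ⇒ H ≻ 0 ⇒ convex.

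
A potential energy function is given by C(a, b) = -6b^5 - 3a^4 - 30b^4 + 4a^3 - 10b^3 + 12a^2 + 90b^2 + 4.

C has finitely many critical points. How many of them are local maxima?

4

C separates as a function of a plus a function of b, so ∇C=0 decouples.
∂C/∂a = -12a(a - 2)(a + 1) = 0 at a ∈ {-1, 0, 2}; ∂C/∂b = -30b(b - 1)(b + 2)(b + 3) = 0 at b ∈ {-3, -2, 0, 1}.
The Hessian is diagonal: diag(C_aa, C_bb). Second derivatives: C_aa(-1)=-36, C_aa(0)=24, C_aa(2)=-72; C_bb(-3)=360, C_bb(-2)=-180, C_bb(0)=180, C_bb(1)=-360.
Local maxima occur where both diagonal entries negative: (-1, -2), (-1, 1), (2, -2), (2, 1). Count: 4.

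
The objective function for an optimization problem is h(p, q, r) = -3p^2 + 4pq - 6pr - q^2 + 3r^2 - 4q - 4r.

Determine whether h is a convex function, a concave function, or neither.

neither

h is quadratic, so its Hessian is the constant matrix H = [[-6, 4, -6], [4, -2, 0], [-6, 0, 6]].
Leading principal minors: -6, -4, 48.
Neither pattern holds ⇒ H is indefinite ⇒ neither convex nor concave.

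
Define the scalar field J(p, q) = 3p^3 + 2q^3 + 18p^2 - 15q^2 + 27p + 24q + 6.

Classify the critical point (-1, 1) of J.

The mixed partial ∂²J/∂p∂q is 0, so the Hessian at any point is diag(J_pp, J_qq) = diag(18(p + 2), 6(2q - 5)).
At (-1, 1): H = diag(18, -18).
The eigenvalues have opposite signs, so H is indefinite: a saddle point.

saddle point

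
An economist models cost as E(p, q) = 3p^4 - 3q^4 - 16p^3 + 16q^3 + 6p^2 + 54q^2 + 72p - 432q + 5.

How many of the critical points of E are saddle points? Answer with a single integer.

5

E separates as a function of p plus a function of q, so ∇E=0 decouples.
∂E/∂p = 12(p - 3)(p - 2)(p + 1) = 0 at p ∈ {-1, 2, 3}; ∂E/∂q = -12(q - 4)(q - 3)(q + 3) = 0 at q ∈ {-3, 3, 4}.
The Hessian is diagonal: diag(E_pp, E_qq). Second derivatives: E_pp(-1)=144, E_pp(2)=-36, E_pp(3)=48; E_qq(-3)=-504, E_qq(3)=72, E_qq(4)=-84.
Saddle points occur where the two diagonal entries have opposite signs: (-1, -3), (-1, 4), (2, 3), (3, -3), (3, 4). Count: 5.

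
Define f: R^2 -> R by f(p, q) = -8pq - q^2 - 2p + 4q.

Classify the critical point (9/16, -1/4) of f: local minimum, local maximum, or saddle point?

The Hessian of f is constant: H = [[0, -8], [-8, -2]].
det(H) = 0·(-2) − (-8)² = -64.
Since det(H) < 0, H is indefinite and the critical point is a saddle point.

saddle point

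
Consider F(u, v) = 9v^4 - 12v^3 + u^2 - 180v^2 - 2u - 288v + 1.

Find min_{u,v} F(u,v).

F(u,v) separates as P(u) + Q(v) + 1, so its minimum is min P + min Q + 1.
P'(u) = 2u - 2 vanishes at u ∈ {1}; Q'(v) = 36(v - 4)(v + 1)(v + 2) vanishes at v ∈ {-2, -1, 4}.
Local minima of P (where P''>0): P(1)=-1. Local minima of Q: Q(-2)=96, Q(4)=-2496.
So the global minimum of F is P(1) + Q(4) + 1 = -1 − 2496 + 1 = -2496, attained at (1, 4).

-2496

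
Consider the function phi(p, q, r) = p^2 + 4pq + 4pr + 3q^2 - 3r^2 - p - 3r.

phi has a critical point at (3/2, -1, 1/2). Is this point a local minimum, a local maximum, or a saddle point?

saddle point

The Hessian is constant: H = [[2, 4, 4], [4, 6, 0], [4, 0, -6]].
Leading principal minors: Δ₁ = 2, Δ₂ = -4, Δ₃ = -72.
The minors fit neither the all-positive nor the alternating-sign pattern, so H is indefinite: a saddle point.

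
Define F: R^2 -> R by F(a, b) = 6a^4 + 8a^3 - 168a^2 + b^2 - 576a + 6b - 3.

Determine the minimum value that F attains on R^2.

-2956

F(a,b) separates as P(a) + Q(b) − 3, so its minimum is min P + min Q − 3.
P'(a) = 24(a - 4)(a + 2)(a + 3) vanishes at a ∈ {-3, -2, 4}; Q'(b) = 2b + 6 vanishes at b ∈ {-3}.
Local minima of P (where P''>0): P(-3)=486, P(4)=-2944. Local minima of Q: Q(-3)=-9.
So the global minimum of F is P(4) + Q(-3) − 3 = -2944 − 9 − 3 = -2956, attained at (4, -3).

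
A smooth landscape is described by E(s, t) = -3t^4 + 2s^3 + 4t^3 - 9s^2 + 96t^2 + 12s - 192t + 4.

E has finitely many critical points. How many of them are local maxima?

E separates as a function of s plus a function of t, so ∇E=0 decouples.
∂E/∂s = 6(s - 2)(s - 1) = 0 at s ∈ {1, 2}; ∂E/∂t = -12(t - 4)(t - 1)(t + 4) = 0 at t ∈ {-4, 1, 4}.
The Hessian is diagonal: diag(E_ss, E_tt). Second derivatives: E_ss(1)=-6, E_ss(2)=6; E_tt(-4)=-480, E_tt(1)=180, E_tt(4)=-288.
Local maxima occur where both diagonal entries negative: (1, -4), (1, 4). Count: 2.

2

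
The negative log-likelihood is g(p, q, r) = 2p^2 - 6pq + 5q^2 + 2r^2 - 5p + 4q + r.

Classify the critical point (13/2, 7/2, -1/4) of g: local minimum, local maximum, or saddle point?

The Hessian is constant: H = [[4, -6, 0], [-6, 10, 0], [0, 0, 4]].
Leading principal minors: Δ₁ = 4, Δ₂ = 4, Δ₃ = 16.
All leading minors are positive, so H is positive definite: a local minimum.

local minimum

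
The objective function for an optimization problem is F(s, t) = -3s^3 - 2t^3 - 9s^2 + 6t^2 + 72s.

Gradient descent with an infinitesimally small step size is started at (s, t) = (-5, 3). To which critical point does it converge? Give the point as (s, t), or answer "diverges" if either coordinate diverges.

F is separable, so gradient descent decouples: s follows -∂F/∂s, t follows -∂F/∂t.
∂F/∂s = -9(s - 2)(s + 4); at s=-5 this is -63, so s increases.
∂F/∂t = -6t(t - 2); at t=3 this is -18, so t increases.
The t-coordinate has no critical point in that direction and runs off to infinity.

diverges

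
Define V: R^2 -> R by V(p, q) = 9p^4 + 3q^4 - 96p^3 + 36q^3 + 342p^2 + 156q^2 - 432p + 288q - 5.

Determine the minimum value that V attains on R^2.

V(p,q) separates as A(p) + B(q) − 5, so its minimum is min A + min B − 5.
A'(p) = 36(p - 4)(p - 3)(p - 1) vanishes at p ∈ {1, 3, 4}; B'(q) = 12(q + 2)(q + 3)(q + 4) vanishes at q ∈ {-4, -3, -2}.
Local minima of A (where A''>0): A(1)=-177, A(4)=-96. Local minima of B: B(-4)=-192, B(-2)=-192.
So the global minimum of V is A(1) + B(-4) − 5 = -177 − 192 − 5 = -374, attained at (1, -4).

-374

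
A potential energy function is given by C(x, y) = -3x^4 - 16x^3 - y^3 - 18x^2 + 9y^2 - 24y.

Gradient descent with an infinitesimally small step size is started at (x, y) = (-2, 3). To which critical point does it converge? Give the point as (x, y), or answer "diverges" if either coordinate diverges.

C is separable, so gradient descent decouples: x follows -∂C/∂x, y follows -∂C/∂y.
∂C/∂x = -12x(x + 1)(x + 3); at x=-2 this is -24, so x increases.
∂C/∂y = -3(y - 4)(y - 2); at y=3 this is 3, so y decreases.
x converges to its nearest critical value -1 (a local min of the x-part); y converges to 2. The iterate converges to (-1, 2).

(-1, 2)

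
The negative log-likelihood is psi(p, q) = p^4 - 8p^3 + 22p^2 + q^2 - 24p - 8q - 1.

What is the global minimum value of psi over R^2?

psi(p,q) separates as A(p) + B(q) − 1, so its minimum is min A + min B − 1.
A'(p) = 4(p - 3)(p - 2)(p - 1) vanishes at p ∈ {1, 2, 3}; B'(q) = 2q - 8 vanishes at q ∈ {4}.
Local minima of A (where A''>0): A(1)=-9, A(3)=-9. Local minima of B: B(4)=-16.
So the global minimum of psi is A(1) + B(4) − 1 = -9 − 16 − 1 = -26, attained at (1, 4).

-26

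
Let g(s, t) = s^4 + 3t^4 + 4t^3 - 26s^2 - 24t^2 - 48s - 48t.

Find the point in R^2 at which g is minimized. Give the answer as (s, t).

(4, 2)

g(s,t) separates as P(s) + Q(t), so its minimum is min P + min Q.
P'(s) = 4(s - 4)(s + 1)(s + 3) vanishes at s ∈ {-3, -1, 4}; Q'(t) = 12(t - 2)(t + 1)(t + 2) vanishes at t ∈ {-2, -1, 2}.
Local minima of P (where P''>0): P(-3)=-9, P(4)=-352. Local minima of Q: Q(-2)=16, Q(2)=-112.
So the global minimum of g is P(4) + Q(2) = -352 − 112 = -464, attained at (4, 2).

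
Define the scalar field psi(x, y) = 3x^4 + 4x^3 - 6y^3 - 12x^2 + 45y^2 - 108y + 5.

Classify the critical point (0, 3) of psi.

The mixed partial ∂²psi/∂x∂y is 0, so the Hessian at any point is diag(psi_xx, psi_yy) = diag(12(3x^2 + 2x - 2), 18(-2y + 5)).
At (0, 3): H = diag(-24, -18).
Both eigenvalues are negative, so H is negative definite: a local maximum.

local maximum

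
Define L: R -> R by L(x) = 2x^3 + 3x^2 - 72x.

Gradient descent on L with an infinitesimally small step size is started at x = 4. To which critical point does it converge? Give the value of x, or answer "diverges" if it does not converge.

3

L'(x) = 6(x - 3)(x + 4), so L'(4) = 48.
Gradient descent moves in the -L' direction, i.e. x is decreasing.
The nearest critical point in that direction is x = 3, where L'' = 42 > 0 (a local minimum). The iterate converges there.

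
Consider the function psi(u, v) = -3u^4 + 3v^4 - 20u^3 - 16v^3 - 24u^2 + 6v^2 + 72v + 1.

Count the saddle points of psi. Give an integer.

psi separates as a function of u plus a function of v, so ∇psi=0 decouples.
∂psi/∂u = -12u(u + 1)(u + 4) = 0 at u ∈ {-4, -1, 0}; ∂psi/∂v = 12(v - 3)(v - 2)(v + 1) = 0 at v ∈ {-1, 2, 3}.
The Hessian is diagonal: diag(psi_uu, psi_vv). Second derivatives: psi_uu(-4)=-144, psi_uu(-1)=36, psi_uu(0)=-48; psi_vv(-1)=144, psi_vv(2)=-36, psi_vv(3)=48.
Saddle points occur where the two diagonal entries have opposite signs: (-4, -1), (-4, 3), (-1, 2), (0, -1), (0, 3). Count: 5.

5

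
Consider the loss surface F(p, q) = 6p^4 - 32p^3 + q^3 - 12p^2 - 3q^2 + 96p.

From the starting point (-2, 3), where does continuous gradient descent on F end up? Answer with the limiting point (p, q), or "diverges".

(-1, 2)

F is separable, so gradient descent decouples: p follows -∂F/∂p, q follows -∂F/∂q.
∂F/∂p = 24(p - 4)(p - 1)(p + 1); at p=-2 this is -432, so p increases.
∂F/∂q = 3q(q - 2); at q=3 this is 9, so q decreases.
p converges to its nearest critical value -1 (a local min of the p-part); q converges to 2. The iterate converges to (-1, 2).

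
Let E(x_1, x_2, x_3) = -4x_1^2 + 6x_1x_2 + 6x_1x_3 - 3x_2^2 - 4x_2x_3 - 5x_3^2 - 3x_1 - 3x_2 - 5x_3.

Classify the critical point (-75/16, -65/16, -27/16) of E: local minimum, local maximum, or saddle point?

local maximum

The Hessian is constant: H = [[-8, 6, 6], [6, -6, -4], [6, -4, -10]].
Leading principal minors: Δ₁ = -8, Δ₂ = 12, Δ₃ = -64.
The minors alternate sign starting negative (−, +, −), so H is negative definite: a local maximum.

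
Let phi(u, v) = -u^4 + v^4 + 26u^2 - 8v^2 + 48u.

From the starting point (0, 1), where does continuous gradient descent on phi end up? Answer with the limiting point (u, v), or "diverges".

(-1, 2)

phi is separable, so gradient descent decouples: u follows -∂phi/∂u, v follows -∂phi/∂v.
∂phi/∂u = -4(u - 4)(u + 1)(u + 3); at u=0 this is 48, so u decreases.
∂phi/∂v = 4v(v - 2)(v + 2); at v=1 this is -12, so v increases.
u converges to its nearest critical value -1 (a local min of the u-part); v converges to 2. The iterate converges to (-1, 2).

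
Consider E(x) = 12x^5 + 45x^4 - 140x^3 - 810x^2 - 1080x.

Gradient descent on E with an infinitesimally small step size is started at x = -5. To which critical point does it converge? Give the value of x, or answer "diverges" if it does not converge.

diverges

E'(x) = 60(x - 3)(x + 1)(x + 2)(x + 3), so E'(-5) = 11520.
Gradient descent moves in the -E' direction, i.e. x is decreasing.
There is no critical point below x=-5, and E' keeps the same sign, so the iterate runs off to −∞.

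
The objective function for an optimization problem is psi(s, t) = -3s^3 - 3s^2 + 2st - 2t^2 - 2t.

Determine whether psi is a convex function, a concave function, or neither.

neither

The term -3s^3 is cubic, so the Hessian is not constant.
∂²psi/∂s² = -18s - 6, which takes both signs as s varies (negative for sufficiently large s). A diagonal entry of the Hessian changing sign means the Hessian is neither positive- nor negative-semidefinite on all of R^2.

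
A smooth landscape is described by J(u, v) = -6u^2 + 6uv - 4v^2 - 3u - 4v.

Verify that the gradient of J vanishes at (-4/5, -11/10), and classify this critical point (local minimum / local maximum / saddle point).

local maximum

∇J = (-12u + 6v - 3, 6u - 8v - 4); substituting (-4/5, -11/10) gives ∇J = (0, 0), so (-4/5, -11/10) is indeed a critical point.
The Hessian of J is constant: H = [[-12, 6], [6, -8]].
det(H) = (-12)·(-8) − 6² = 60.
det(H) > 0 and tr(H) = -20 < 0, so H is negative definite and the point is a local maximum.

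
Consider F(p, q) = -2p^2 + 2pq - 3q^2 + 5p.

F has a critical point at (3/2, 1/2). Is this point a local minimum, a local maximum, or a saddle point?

local maximum

The Hessian of F is constant: H = [[-4, 2], [2, -6]].
det(H) = (-4)·(-6) − 2² = 20.
det(H) > 0 and tr(H) = -10 < 0, so H is negative definite and the point is a local maximum.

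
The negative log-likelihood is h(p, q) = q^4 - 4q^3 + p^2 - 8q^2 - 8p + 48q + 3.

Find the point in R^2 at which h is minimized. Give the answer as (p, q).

(4, -2)

h(p,q) separates as A(p) + B(q) + 3, so its minimum is min A + min B + 3.
A'(p) = 2p - 8 vanishes at p ∈ {4}; B'(q) = 4(q - 3)(q - 2)(q + 2) vanishes at q ∈ {-2, 2, 3}.
Local minima of A (where A''>0): A(4)=-16. Local minima of B: B(-2)=-80, B(3)=45.
So the global minimum of h is A(4) + B(-2) + 3 = -16 − 80 + 3 = -93, attained at (4, -2).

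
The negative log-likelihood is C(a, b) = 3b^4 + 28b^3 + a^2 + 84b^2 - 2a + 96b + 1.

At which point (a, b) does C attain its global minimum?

(1, -4)

C(a,b) separates as P(a) + Q(b) + 1, so its minimum is min P + min Q + 1.
P'(a) = 2a - 2 vanishes at a ∈ {1}; Q'(b) = 12(b + 1)(b + 2)(b + 4) vanishes at b ∈ {-4, -2, -1}.
Local minima of P (where P''>0): P(1)=-1. Local minima of Q: Q(-4)=-64, Q(-1)=-37.
So the global minimum of C is P(1) + Q(-4) + 1 = -1 − 64 + 1 = -64, attained at (1, -4).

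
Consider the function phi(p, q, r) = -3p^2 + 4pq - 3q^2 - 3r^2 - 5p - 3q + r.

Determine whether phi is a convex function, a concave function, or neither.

phi is quadratic, so its Hessian is the constant matrix H = [[-6, 4, 0], [4, -6, 0], [0, 0, -6]].
Leading principal minors: -6, 20, -120.
Signs alternate −, +, − ⇒ H ≺ 0 ⇒ concave.

concave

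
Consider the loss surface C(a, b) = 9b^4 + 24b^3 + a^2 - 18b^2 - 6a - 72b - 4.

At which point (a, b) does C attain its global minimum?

C(a,b) separates as P(a) + Q(b) − 4, so its minimum is min P + min Q − 4.
P'(a) = 2a - 6 vanishes at a ∈ {3}; Q'(b) = 36(b - 1)(b + 1)(b + 2) vanishes at b ∈ {-2, -1, 1}.
Local minima of P (where P''>0): P(3)=-9. Local minima of Q: Q(-2)=24, Q(1)=-57.
So the global minimum of C is P(3) + Q(1) − 4 = -9 − 57 − 4 = -70, attained at (3, 1).

(3, 1)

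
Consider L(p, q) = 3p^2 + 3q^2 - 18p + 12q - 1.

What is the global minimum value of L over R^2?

L(p,q) separates as A(p) + B(q) − 1, so its minimum is min A + min B − 1.
A'(p) = 6p - 18 vanishes at p ∈ {3}; B'(q) = 6q + 12 vanishes at q ∈ {-2}.
Local minima of A (where A''>0): A(3)=-27. Local minima of B: B(-2)=-12.
So the global minimum of L is A(3) + B(-2) − 1 = -27 − 12 − 1 = -40, attained at (3, -2).

-40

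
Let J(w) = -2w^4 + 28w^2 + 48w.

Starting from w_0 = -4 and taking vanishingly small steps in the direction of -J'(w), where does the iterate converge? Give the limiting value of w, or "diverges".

diverges

J'(w) = -8(w - 3)(w + 1)(w + 2), so J'(-4) = 336.
Gradient descent moves in the -J' direction, i.e. w is decreasing.
There is no critical point below w=-4, and J' keeps the same sign, so the iterate runs off to −∞.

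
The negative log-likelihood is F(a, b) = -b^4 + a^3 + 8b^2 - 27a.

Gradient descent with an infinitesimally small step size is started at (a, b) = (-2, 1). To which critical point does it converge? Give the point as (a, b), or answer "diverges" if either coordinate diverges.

(3, 0)

F is separable, so gradient descent decouples: a follows -∂F/∂a, b follows -∂F/∂b.
∂F/∂a = 3(a - 3)(a + 3); at a=-2 this is -15, so a increases.
∂F/∂b = -4b(b - 2)(b + 2); at b=1 this is 12, so b decreases.
a converges to its nearest critical value 3 (a local min of the a-part); b converges to 0. The iterate converges to (3, 0).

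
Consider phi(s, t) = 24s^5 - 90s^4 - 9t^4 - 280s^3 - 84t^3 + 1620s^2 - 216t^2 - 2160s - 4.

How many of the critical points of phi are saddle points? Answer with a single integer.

phi separates as a function of s plus a function of t, so ∇phi=0 decouples.
∂phi/∂s = 120(s - 3)(s - 2)(s - 1)(s + 3) = 0 at s ∈ {-3, 1, 2, 3}; ∂phi/∂t = -36t(t + 3)(t + 4) = 0 at t ∈ {-4, -3, 0}.
The Hessian is diagonal: diag(phi_ss, phi_tt). Second derivatives: phi_ss(-3)=-14400, phi_ss(1)=960, phi_ss(2)=-600, phi_ss(3)=1440; phi_tt(-4)=-144, phi_tt(-3)=108, phi_tt(0)=-432.
Saddle points occur where the two diagonal entries have opposite signs: (-3, -3), (1, -4), (1, 0), (2, -3), (3, -4), (3, 0). Count: 6.

6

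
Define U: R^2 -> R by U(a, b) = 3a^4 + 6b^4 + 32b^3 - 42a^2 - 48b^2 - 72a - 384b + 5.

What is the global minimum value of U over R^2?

-954

U(a,b) separates as P(a) + Q(b) + 5, so its minimum is min P + min Q + 5.
P'(a) = 12(a - 3)(a + 1)(a + 2) vanishes at a ∈ {-2, -1, 3}; Q'(b) = 24(b - 2)(b + 2)(b + 4) vanishes at b ∈ {-4, -2, 2}.
Local minima of P (where P''>0): P(-2)=24, P(3)=-351. Local minima of Q: Q(-4)=256, Q(2)=-608.
So the global minimum of U is P(3) + Q(2) + 5 = -351 − 608 + 5 = -954, attained at (3, 2).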